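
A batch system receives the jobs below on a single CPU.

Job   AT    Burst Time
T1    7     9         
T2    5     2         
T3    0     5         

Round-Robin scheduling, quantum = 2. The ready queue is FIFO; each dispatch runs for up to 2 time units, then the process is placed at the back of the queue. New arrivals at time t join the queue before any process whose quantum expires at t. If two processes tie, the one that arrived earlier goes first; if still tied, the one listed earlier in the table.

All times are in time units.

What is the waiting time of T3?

0

Gantt: | T3 0-5 | T2 5-7 | T1 7-16 |
Completion: T1=16  T2=7  T3=5
Turnaround (C−A): T1=9  T2=2  T3=5
Waiting(T3) = turnaround − burst = 5 − 5 = 0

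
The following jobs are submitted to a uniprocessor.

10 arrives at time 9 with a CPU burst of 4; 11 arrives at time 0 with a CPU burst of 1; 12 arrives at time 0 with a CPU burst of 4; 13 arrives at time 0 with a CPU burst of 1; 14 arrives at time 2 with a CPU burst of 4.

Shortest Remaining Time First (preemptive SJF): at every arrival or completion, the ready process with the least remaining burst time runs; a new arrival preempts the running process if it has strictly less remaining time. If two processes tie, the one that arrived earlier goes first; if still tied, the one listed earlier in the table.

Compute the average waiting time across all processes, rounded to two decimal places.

1.60

Timeline: | 11 0-1 | 13 1-2 | 12 2-6 | 14 6-10 | 10 10-14 |
Completion: 10=14  11=1  12=6  13=2  14=10
Turnaround (C−A): 10=5  11=1  12=6  13=2  14=8
Waiting times: 10=1, 11=0, 12=2, 13=1, 14=4
Average waiting = (1+0+2+1+4) / 5 = 8/5 = 1.60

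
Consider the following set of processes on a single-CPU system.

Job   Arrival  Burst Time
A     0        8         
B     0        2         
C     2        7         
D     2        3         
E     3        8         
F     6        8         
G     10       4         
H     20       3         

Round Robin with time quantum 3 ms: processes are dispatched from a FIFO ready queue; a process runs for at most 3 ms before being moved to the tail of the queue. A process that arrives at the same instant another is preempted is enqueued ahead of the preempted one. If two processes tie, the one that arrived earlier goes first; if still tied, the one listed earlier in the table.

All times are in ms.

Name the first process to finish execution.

Gantt: | A 0-3 | B 3-5 | C 5-8 | D 8-11 | E 11-14 | A 14-17 | F 17-20 | C 20-23 | G 23-26 | E 26-29 | A 29-31 | H 31-34 | F 34-37 | C 37-38 | G 38-39 | E 39-41 | F 41-43 |
Completion: A=31  B=5  C=38  D=11  E=41  F=43  G=39  H=34
Turnaround (C−A): A=31  B=5  C=36  D=9  E=38  F=37  G=29  H=14
Finish order: B → D → A → H → C → G → E → F

B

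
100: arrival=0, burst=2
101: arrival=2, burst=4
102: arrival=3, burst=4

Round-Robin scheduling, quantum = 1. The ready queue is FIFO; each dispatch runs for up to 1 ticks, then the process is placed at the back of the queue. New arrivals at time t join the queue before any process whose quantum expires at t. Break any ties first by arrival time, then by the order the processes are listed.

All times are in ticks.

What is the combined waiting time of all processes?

Gantt: | 100 0-2 | 101 2-3 | 102 3-4 | 101 4-5 | 102 5-6 | 101 6-7 | 102 7-8 | 101 8-9 | 102 9-10 |
Completion: 100=2  101=9  102=10
Waiting = turnaround − burst: 100=0, 101=3, 102=3
Total waiting = 0 + 3 + 3 = 6

6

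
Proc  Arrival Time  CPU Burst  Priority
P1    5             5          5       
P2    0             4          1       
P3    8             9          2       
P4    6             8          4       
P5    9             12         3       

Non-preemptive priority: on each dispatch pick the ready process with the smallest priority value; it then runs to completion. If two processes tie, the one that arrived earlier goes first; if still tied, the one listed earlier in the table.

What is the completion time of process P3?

19

Timeline: | P2 0-4 | idle 4-5 | P1 5-10 | P3 10-19 | P5 19-31 | P4 31-39 |
Completion: P1=10  P2=4  P3=19  P4=39  P5=31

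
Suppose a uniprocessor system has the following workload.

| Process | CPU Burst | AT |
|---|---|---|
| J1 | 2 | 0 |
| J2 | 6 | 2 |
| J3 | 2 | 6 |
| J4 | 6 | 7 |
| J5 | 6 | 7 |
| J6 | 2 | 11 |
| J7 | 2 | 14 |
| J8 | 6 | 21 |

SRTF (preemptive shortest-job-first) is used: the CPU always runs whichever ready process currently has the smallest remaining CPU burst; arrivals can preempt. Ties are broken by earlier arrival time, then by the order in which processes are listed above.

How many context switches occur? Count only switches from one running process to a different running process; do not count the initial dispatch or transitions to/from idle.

9

Gantt: | J1 0-2 | J2 2-8 | J3 8-10 | J4 10-11 | J6 11-13 | J4 13-14 | J7 14-16 | J4 16-20 | J5 20-26 | J8 26-32 |
Completion: J1=2  J2=8  J3=10  J4=20  J5=26  J6=13  J7=16  J8=32
Turnaround (C−A): J1=2  J2=6  J3=4  J4=13  J5=19  J6=2  J7=2  J8=11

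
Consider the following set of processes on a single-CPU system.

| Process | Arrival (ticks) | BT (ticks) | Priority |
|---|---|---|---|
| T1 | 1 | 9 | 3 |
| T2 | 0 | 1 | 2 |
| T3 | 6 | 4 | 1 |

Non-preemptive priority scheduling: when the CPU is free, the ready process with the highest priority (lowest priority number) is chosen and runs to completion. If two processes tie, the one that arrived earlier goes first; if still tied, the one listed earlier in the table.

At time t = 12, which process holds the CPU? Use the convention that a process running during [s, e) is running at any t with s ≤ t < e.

Timeline: | T2 0-1 | T1 1-10 | T3 10-14 |
Completion: T1=10  T2=1  T3=14

T3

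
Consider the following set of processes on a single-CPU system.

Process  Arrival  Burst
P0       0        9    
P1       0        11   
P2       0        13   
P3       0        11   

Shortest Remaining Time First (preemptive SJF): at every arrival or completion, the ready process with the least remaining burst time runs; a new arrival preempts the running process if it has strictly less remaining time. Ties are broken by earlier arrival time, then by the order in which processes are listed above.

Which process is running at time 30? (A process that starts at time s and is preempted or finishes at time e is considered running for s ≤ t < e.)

Gantt: | P0 0-9 | P1 9-20 | P3 20-31 | P2 31-44 |
Completion: P0=9  P1=20  P2=44  P3=31
Turnaround (C−A): P0=9  P1=20  P2=44  P3=31

P3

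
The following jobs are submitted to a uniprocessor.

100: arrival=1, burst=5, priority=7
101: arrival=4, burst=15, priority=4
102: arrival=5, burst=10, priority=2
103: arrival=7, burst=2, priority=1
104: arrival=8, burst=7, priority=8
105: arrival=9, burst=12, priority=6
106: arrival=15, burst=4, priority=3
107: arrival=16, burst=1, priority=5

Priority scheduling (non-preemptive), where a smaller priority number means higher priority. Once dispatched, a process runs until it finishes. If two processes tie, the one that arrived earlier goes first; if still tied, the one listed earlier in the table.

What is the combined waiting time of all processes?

Schedule: | idle 0-1 | 100 1-6 | 102 6-16 | 103 16-18 | 106 18-22 | 101 22-37 | 107 37-38 | 105 38-50 | 104 50-57 |
Completion: 100=6  101=37  102=16  103=18  104=57  105=50  106=22  107=38
Turnaround (C−A): 100=5  101=33  102=11  103=11  104=49  105=41  106=7  107=22
Waiting = turnaround − burst: 100=0, 101=18, 102=1, 103=9, 104=42, 105=29, 106=3, 107=21
Total waiting = 0 + 18 + 1 + 9 + 42 + 29 + 3 + 21 = 123

123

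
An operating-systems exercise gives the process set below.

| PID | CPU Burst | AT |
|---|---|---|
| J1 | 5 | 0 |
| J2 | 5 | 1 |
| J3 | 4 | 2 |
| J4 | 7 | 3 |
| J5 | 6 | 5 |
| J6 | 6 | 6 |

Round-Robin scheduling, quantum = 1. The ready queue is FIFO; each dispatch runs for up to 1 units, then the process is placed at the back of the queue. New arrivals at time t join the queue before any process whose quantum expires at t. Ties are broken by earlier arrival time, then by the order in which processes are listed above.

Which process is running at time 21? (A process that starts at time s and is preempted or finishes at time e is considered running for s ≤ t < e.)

J2

Timeline: | J1 0-1 | J2 1-2 | J1 2-3 | J3 3-4 | J2 4-5 | J4 5-6 | J1 6-7 | J3 7-8 | J5 8-9 | J2 9-10 | J6 10-11 | J4 11-12 | J1 12-13 | J3 13-14 | J5 14-15 | J2 15-16 | J6 16-17 | J4 17-18 | J1 18-19 | J3 19-20 | J5 20-21 | J2 21-22 | J6 22-23 | J4 23-24 | J5 24-25 | J6 25-26 | J4 26-27 | J5 27-28 | J6 28-29 | J4 29-30 | J5 30-31 | J6 31-32 | J4 32-33 |
Completion: J1=19  J2=22  J3=20  J4=33  J5=31  J6=32
Turnaround (C−A): J1=19  J2=21  J3=18  J4=30  J5=26  J6=26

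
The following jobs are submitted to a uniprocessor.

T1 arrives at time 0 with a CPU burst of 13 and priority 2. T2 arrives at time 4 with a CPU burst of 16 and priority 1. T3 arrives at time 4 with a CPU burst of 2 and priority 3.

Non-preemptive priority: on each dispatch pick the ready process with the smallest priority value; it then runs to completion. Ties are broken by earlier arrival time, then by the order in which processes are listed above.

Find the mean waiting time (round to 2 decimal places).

Schedule: | T1 0-13 | T2 13-29 | T3 29-31 |
Completion: T1=13  T2=29  T3=31
Waiting times: T1=0, T2=9, T3=25
Average waiting = (0+9+25) / 3 = 34/3 = 11.33

11.33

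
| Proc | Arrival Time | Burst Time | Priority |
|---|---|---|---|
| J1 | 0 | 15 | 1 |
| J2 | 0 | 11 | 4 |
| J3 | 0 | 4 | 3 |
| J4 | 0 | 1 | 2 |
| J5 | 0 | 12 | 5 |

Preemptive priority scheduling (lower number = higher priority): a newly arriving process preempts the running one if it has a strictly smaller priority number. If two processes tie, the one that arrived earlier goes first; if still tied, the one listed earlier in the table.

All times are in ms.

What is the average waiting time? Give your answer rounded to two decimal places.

Schedule: | J1 0-15 | J4 15-16 | J3 16-20 | J2 20-31 | J5 31-43 |
Completion: J1=15  J2=31  J3=20  J4=16  J5=43
Waiting times: J1=0, J2=20, J3=16, J4=15, J5=31
Average waiting = (0+20+16+15+31) / 5 = 82/5 = 16.40

16.40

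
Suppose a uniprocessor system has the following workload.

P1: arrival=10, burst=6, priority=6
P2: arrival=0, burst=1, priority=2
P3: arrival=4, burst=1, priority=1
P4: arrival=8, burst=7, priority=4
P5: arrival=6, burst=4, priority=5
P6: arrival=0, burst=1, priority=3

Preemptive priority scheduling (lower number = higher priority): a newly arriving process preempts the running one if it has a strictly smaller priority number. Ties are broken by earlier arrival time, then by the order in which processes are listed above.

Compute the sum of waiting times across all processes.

Gantt: | P2 0-1 | P6 1-2 | idle 2-4 | P3 4-5 | idle 5-6 | P5 6-8 | P4 8-15 | P5 15-17 | P1 17-23 |
Completion: P1=23  P2=1  P3=5  P4=15  P5=17  P6=2
Turnaround (C−A): P1=13  P2=1  P3=1  P4=7  P5=11  P6=2
Waiting = turnaround − burst: P1=7, P2=0, P3=0, P4=0, P5=7, P6=1
Total waiting = 7 + 0 + 0 + 0 + 7 + 1 = 15

15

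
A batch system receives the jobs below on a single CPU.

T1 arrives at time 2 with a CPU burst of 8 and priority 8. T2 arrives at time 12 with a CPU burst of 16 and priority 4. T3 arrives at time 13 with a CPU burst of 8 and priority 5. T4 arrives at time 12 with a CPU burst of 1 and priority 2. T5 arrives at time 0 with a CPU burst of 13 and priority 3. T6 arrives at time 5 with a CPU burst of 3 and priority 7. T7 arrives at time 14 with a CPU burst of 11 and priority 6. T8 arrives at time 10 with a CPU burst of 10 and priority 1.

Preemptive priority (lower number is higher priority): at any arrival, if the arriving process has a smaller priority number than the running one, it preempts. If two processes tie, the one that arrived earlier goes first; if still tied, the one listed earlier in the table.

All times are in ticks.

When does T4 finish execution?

Gantt: | T5 0-10 | T8 10-20 | T4 20-21 | T5 21-24 | T2 24-40 | T3 40-48 | T7 48-59 | T6 59-62 | T1 62-70 |
Completion: T1=70  T2=40  T3=48  T4=21  T5=24  T6=62  T7=59  T8=20
Turnaround (C−A): T1=68  T2=28  T3=35  T4=9  T5=24  T6=57  T7=45  T8=10

21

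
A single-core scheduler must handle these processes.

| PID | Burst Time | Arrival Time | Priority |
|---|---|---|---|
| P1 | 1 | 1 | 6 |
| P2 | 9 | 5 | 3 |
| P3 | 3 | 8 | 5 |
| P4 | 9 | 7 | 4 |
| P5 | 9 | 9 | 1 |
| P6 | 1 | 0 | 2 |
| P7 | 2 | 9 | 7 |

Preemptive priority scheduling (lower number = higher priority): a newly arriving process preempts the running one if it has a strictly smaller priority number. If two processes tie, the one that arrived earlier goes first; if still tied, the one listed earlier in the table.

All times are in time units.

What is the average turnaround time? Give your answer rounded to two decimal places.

15.57

Gantt: | P6 0-1 | P1 1-2 | idle 2-5 | P2 5-9 | P5 9-18 | P2 18-23 | P4 23-32 | P3 32-35 | P7 35-37 |
Completion: P1=2  P2=23  P3=35  P4=32  P5=18  P6=1  P7=37
Turnaround (C−A): P1=1  P2=18  P3=27  P4=25  P5=9  P6=1  P7=28
Turnaround times: P1=1, P2=18, P3=27, P4=25, P5=9, P6=1, P7=28
Average turnaround = (1+18+27+25+9+1+28) / 7 = 109/7 = 15.57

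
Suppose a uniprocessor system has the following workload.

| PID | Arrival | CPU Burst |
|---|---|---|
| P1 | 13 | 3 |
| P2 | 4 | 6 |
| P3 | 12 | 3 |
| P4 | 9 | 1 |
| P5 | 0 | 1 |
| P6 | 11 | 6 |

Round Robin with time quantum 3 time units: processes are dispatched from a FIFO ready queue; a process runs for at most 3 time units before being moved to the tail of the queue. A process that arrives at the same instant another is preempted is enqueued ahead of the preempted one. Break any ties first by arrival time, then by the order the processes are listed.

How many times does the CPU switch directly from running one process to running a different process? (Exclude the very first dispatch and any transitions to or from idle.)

5

Gantt: | P5 0-1 | idle 1-4 | P2 4-10 | P4 10-11 | P6 11-14 | P3 14-17 | P1 17-20 | P6 20-23 |
Completion: P1=20  P2=10  P3=17  P4=11  P5=1  P6=23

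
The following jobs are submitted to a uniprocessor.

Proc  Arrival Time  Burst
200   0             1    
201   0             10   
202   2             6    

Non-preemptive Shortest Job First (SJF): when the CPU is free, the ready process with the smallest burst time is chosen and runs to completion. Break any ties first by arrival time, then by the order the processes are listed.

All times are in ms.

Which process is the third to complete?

Schedule: | 200 0-1 | 201 1-11 | 202 11-17 |
Completion: 200=1  201=11  202=17
Turnaround (C−A): 200=1  201=11  202=15
Finish order: 200 → 201 → 202

202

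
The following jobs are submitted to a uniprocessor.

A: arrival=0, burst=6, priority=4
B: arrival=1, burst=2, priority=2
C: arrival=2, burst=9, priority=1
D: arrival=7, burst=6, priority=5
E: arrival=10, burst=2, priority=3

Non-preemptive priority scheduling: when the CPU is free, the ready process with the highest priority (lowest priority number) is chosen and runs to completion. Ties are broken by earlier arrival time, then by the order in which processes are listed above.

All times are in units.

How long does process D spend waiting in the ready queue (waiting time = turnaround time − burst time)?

12

Timeline: | A 0-6 | C 6-15 | B 15-17 | E 17-19 | D 19-25 |
Completion: A=6  B=17  C=15  D=25  E=19
Turnaround (C−A): A=6  B=16  C=13  D=18  E=9
Waiting(D) = turnaround − burst = 18 − 6 = 12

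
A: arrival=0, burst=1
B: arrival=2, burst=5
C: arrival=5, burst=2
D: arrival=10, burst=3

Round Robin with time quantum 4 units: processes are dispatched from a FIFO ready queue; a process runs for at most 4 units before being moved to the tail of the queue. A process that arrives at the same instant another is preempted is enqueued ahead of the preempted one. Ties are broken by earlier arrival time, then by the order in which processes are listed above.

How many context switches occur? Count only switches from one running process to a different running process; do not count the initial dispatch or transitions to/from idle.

2

Gantt: | A 0-1 | idle 1-2 | B 2-6 | C 6-8 | B 8-9 | idle 9-10 | D 10-13 |
Completion: A=1  B=9  C=8  D=13
Turnaround (C−A): A=1  B=7  C=3  D=3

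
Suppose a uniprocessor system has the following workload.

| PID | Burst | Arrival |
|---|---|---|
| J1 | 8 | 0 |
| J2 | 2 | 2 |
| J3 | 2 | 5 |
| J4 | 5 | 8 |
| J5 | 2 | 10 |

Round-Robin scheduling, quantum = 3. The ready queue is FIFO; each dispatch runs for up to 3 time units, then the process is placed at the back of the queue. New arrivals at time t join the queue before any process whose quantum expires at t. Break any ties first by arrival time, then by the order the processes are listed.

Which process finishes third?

Gantt: | J1 0-3 | J2 3-5 | J1 5-8 | J3 8-10 | J4 10-13 | J1 13-15 | J5 15-17 | J4 17-19 |
Completion: J1=15  J2=5  J3=10  J4=19  J5=17
Turnaround (C−A): J1=15  J2=3  J3=5  J4=11  J5=7
Finish order: J2 → J3 → J1 → J5 → J4

J1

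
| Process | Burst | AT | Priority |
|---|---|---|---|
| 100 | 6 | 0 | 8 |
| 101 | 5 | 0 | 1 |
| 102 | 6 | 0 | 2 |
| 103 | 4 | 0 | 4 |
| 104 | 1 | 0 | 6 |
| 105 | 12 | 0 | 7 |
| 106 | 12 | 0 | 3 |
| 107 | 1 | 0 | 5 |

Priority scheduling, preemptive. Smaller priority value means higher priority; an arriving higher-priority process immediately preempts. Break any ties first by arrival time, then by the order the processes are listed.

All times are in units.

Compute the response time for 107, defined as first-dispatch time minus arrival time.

Gantt: | 101 0-5 | 102 5-11 | 106 11-23 | 103 23-27 | 107 27-28 | 104 28-29 | 105 29-41 | 100 41-47 |
Completion: 100=47  101=5  102=11  103=27  104=29  105=41  106=23  107=28
Turnaround (C−A): 100=47  101=5  102=11  103=27  104=29  105=41  106=23  107=28
Response(107) = first start − arrival = 27 − 0 = 27

27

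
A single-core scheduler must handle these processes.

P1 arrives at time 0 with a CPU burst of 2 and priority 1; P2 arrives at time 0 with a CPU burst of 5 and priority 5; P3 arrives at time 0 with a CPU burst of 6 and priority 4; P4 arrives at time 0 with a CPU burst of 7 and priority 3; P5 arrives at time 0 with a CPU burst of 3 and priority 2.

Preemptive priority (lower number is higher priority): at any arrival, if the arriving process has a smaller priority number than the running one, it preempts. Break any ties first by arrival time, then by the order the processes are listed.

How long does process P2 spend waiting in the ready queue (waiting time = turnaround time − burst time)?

18

Schedule: | P1 0-2 | P5 2-5 | P4 5-12 | P3 12-18 | P2 18-23 |
Completion: P1=2  P2=23  P3=18  P4=12  P5=5
Turnaround (C−A): P1=2  P2=23  P3=18  P4=12  P5=5
Waiting(P2) = turnaround − burst = 23 − 5 = 18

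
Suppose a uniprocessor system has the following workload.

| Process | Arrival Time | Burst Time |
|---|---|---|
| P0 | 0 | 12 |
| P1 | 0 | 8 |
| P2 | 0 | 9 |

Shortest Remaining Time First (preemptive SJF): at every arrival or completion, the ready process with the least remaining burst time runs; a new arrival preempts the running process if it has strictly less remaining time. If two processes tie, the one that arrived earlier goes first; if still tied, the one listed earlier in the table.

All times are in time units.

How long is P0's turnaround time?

Gantt: | P1 0-8 | P2 8-17 | P0 17-29 |
Completion: P0=29  P1=8  P2=17
Turnaround (C−A): P0=29  P1=8  P2=17
Turnaround(P0) = completion − arrival = 29 − 0 = 29

29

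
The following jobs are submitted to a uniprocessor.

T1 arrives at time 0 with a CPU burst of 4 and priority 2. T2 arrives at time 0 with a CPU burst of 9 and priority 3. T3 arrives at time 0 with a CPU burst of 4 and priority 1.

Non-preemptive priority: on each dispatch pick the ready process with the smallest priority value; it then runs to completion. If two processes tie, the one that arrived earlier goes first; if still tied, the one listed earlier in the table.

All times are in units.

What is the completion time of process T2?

17

Gantt: | T3 0-4 | T1 4-8 | T2 8-17 |
Completion: T1=8  T2=17  T3=4
Turnaround (C−A): T1=8  T2=17  T3=4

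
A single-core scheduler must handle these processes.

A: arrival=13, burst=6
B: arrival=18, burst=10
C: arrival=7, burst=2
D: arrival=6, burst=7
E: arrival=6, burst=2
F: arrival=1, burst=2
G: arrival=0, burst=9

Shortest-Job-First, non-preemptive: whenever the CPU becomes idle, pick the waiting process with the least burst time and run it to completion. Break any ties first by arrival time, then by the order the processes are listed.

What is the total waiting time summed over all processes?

46

Timeline: | G 0-9 | F 9-11 | E 11-13 | C 13-15 | A 15-21 | D 21-28 | B 28-38 |
Completion: A=21  B=38  C=15  D=28  E=13  F=11  G=9
Turnaround (C−A): A=8  B=20  C=8  D=22  E=7  F=10  G=9
Waiting = turnaround − burst: A=2, B=10, C=6, D=15, E=5, F=8, G=0
Total waiting = 2 + 10 + 6 + 15 + 5 + 8 + 0 = 46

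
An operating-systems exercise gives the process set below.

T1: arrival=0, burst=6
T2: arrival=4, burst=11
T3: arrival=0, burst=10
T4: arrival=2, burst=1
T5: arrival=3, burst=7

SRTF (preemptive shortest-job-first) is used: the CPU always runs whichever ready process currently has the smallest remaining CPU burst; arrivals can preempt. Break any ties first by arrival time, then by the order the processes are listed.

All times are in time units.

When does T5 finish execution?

14

Schedule: | T1 0-2 | T4 2-3 | T1 3-7 | T5 7-14 | T3 14-24 | T2 24-35 |
Completion: T1=7  T2=35  T3=24  T4=3  T5=14
Turnaround (C−A): T1=7  T2=31  T3=24  T4=1  T5=11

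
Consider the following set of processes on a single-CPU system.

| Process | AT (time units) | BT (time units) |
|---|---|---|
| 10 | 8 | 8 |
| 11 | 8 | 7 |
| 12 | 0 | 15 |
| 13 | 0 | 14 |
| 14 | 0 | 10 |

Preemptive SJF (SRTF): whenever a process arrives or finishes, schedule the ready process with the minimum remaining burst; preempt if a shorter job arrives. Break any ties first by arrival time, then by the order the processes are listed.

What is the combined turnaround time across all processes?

129

Gantt: | 14 0-10 | 11 10-17 | 10 17-25 | 13 25-39 | 12 39-54 |
Completion: 10=25  11=17  12=54  13=39  14=10
Turnaround = completion − arrival: 10=17, 11=9, 12=54, 13=39, 14=10
Total turnaround = 17 + 9 + 54 + 39 + 10 = 129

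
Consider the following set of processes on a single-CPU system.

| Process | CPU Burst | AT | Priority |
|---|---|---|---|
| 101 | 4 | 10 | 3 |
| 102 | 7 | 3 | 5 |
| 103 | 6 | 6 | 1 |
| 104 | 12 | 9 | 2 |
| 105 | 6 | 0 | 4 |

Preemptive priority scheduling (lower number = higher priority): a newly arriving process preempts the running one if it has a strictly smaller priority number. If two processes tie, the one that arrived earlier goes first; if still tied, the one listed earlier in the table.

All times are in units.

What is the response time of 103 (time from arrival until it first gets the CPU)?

Schedule: | 105 0-6 | 103 6-12 | 104 12-24 | 101 24-28 | 102 28-35 |
Completion: 101=28  102=35  103=12  104=24  105=6
Turnaround (C−A): 101=18  102=32  103=6  104=15  105=6
Response(103) = first start − arrival = 6 − 6 = 0

0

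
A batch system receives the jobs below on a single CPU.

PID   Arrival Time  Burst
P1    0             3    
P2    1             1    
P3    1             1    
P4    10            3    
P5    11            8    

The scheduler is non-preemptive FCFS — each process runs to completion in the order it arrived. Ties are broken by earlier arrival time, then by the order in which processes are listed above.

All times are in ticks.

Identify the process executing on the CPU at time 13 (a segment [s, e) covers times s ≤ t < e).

Gantt: | P1 0-3 | P2 3-4 | P3 4-5 | idle 5-10 | P4 10-13 | P5 13-21 |
Completion: P1=3  P2=4  P3=5  P4=13  P5=21
Turnaround (C−A): P1=3  P2=3  P3=4  P4=3  P5=10

P5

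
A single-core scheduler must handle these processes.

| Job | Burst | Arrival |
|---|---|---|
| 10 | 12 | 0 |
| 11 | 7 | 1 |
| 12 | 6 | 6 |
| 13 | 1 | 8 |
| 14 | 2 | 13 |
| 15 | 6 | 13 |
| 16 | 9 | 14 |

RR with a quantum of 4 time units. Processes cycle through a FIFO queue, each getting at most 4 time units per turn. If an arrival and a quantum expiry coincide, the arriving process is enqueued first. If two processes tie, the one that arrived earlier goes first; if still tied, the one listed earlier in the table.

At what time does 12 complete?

Gantt: | 10 0-4 | 11 4-8 | 10 8-12 | 12 12-16 | 13 16-17 | 11 17-20 | 10 20-24 | 14 24-26 | 15 26-30 | 16 30-34 | 12 34-36 | 15 36-38 | 16 38-43 |
Completion: 10=24  11=20  12=36  13=17  14=26  15=38  16=43

36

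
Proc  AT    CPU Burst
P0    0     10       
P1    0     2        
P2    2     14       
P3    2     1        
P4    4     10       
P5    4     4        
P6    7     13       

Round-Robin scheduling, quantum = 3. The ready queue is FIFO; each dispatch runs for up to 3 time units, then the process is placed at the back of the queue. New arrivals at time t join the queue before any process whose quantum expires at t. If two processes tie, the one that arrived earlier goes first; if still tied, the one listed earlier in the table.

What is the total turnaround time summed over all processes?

219

Gantt: | P0 0-3 | P1 3-5 | P2 5-8 | P3 8-9 | P0 9-12 | P4 12-15 | P5 15-18 | P6 18-21 | P2 21-24 | P0 24-27 | P4 27-30 | P5 30-31 | P6 31-34 | P2 34-37 | P0 37-38 | P4 38-41 | P6 41-44 | P2 44-47 | P4 47-48 | P6 48-51 | P2 51-53 | P6 53-54 |
Completion: P0=38  P1=5  P2=53  P3=9  P4=48  P5=31  P6=54
Turnaround (C−A): P0=38  P1=5  P2=51  P3=7  P4=44  P5=27  P6=47
Turnaround = completion − arrival: P0=38, P1=5, P2=51, P3=7, P4=44, P5=27, P6=47
Total turnaround = 38 + 5 + 51 + 7 + 44 + 27 + 47 = 219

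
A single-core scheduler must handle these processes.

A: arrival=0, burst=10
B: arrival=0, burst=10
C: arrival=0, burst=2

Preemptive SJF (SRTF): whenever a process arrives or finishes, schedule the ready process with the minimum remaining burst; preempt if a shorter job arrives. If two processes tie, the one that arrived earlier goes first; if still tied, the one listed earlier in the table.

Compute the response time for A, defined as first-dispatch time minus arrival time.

2

Gantt: | C 0-2 | A 2-12 | B 12-22 |
Completion: A=12  B=22  C=2
Turnaround (C−A): A=12  B=22  C=2
Response(A) = first start − arrival = 2 − 0 = 2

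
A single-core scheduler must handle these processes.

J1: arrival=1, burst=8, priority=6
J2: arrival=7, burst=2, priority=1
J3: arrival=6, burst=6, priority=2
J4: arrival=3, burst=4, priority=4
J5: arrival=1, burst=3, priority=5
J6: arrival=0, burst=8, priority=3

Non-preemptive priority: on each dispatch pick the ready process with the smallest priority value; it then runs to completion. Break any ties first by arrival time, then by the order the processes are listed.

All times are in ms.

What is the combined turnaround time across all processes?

90

Gantt: | J6 0-8 | J2 8-10 | J3 10-16 | J4 16-20 | J5 20-23 | J1 23-31 |
Completion: J1=31  J2=10  J3=16  J4=20  J5=23  J6=8
Turnaround (C−A): J1=30  J2=3  J3=10  J4=17  J5=22  J6=8
Turnaround = completion − arrival: J1=30, J2=3, J3=10, J4=17, J5=22, J6=8
Total turnaround = 30 + 3 + 10 + 17 + 22 + 8 = 90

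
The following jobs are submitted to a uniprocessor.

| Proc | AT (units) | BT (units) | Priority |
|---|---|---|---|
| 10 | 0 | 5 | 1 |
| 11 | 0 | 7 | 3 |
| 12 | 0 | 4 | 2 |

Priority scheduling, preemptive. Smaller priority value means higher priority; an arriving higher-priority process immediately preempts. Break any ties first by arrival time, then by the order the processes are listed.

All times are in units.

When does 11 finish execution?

Timeline: | 10 0-5 | 12 5-9 | 11 9-16 |
Completion: 10=5  11=16  12=9
Turnaround (C−A): 10=5  11=16  12=9

16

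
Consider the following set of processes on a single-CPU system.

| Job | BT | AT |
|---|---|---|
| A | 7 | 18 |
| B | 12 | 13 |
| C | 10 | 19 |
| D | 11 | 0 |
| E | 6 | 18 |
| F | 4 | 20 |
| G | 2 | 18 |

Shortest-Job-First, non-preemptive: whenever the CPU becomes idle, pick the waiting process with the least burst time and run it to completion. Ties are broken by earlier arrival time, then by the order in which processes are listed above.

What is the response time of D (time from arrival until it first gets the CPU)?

0

Gantt: | D 0-11 | idle 11-13 | B 13-25 | G 25-27 | F 27-31 | E 31-37 | A 37-44 | C 44-54 |
Completion: A=44  B=25  C=54  D=11  E=37  F=31  G=27
Response(D) = first start − arrival = 0 − 0 = 0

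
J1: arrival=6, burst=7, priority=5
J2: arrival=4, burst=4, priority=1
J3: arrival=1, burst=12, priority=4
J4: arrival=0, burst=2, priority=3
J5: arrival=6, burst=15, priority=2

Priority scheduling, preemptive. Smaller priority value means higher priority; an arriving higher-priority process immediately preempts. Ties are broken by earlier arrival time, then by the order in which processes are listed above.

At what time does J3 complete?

33

Timeline: | J4 0-2 | J3 2-4 | J2 4-8 | J5 8-23 | J3 23-33 | J1 33-40 |
Completion: J1=40  J2=8  J3=33  J4=2  J5=23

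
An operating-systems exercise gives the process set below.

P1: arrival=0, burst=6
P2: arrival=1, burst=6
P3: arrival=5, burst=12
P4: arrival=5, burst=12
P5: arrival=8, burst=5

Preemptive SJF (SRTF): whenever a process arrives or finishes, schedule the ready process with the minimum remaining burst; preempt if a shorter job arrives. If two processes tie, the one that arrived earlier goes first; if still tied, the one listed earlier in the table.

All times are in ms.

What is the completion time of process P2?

Gantt: | P1 0-6 | P2 6-12 | P5 12-17 | P3 17-29 | P4 29-41 |
Completion: P1=6  P2=12  P3=29  P4=41  P5=17
Turnaround (C−A): P1=6  P2=11  P3=24  P4=36  P5=9

12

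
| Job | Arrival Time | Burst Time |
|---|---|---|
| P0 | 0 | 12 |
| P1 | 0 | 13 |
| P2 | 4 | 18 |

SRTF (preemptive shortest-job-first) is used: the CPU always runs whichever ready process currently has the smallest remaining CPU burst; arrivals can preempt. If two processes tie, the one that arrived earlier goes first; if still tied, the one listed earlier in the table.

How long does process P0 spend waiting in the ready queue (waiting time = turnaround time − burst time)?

0

Timeline: | P0 0-12 | P1 12-25 | P2 25-43 |
Completion: P0=12  P1=25  P2=43
Waiting(P0) = turnaround − burst = 12 − 12 = 0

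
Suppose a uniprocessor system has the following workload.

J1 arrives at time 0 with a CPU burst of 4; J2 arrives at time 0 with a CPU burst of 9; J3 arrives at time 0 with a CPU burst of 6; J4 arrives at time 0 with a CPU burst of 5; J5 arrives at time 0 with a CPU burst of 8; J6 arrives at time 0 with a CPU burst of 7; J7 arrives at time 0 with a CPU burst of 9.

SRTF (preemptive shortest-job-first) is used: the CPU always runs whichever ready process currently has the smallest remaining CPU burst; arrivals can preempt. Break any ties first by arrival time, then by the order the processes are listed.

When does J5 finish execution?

Schedule: | J1 0-4 | J4 4-9 | J3 9-15 | J6 15-22 | J5 22-30 | J2 30-39 | J7 39-48 |
Completion: J1=4  J2=39  J3=15  J4=9  J5=30  J6=22  J7=48

30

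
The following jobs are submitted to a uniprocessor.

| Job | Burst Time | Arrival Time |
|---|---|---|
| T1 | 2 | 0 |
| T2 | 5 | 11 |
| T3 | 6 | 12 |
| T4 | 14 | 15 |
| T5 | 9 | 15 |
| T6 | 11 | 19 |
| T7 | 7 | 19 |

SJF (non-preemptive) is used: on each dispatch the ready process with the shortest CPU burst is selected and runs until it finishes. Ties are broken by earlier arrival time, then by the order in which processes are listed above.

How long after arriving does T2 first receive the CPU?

Gantt: | T1 0-2 | idle 2-11 | T2 11-16 | T3 16-22 | T7 22-29 | T5 29-38 | T6 38-49 | T4 49-63 |
Completion: T1=2  T2=16  T3=22  T4=63  T5=38  T6=49  T7=29
Turnaround (C−A): T1=2  T2=5  T3=10  T4=48  T5=23  T6=30  T7=10
Response(T2) = first start − arrival = 11 − 11 = 0

0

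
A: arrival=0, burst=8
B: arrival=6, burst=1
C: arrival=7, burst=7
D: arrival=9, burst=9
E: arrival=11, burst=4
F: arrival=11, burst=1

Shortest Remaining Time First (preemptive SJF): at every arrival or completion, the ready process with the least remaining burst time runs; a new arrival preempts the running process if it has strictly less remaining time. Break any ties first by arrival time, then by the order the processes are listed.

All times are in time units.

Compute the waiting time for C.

7

Timeline: | A 0-6 | B 6-7 | A 7-9 | C 9-11 | F 11-12 | E 12-16 | C 16-21 | D 21-30 |
Completion: A=9  B=7  C=21  D=30  E=16  F=12
Turnaround (C−A): A=9  B=1  C=14  D=21  E=5  F=1
Waiting(C) = turnaround − burst = 14 − 7 = 7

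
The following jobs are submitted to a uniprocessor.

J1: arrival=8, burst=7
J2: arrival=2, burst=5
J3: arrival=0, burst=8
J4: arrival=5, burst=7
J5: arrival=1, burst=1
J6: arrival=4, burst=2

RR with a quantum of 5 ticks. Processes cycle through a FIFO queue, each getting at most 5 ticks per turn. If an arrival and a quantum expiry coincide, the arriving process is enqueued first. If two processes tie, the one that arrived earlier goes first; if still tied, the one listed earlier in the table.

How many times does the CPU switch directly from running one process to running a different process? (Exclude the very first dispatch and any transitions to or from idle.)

Timeline: | J3 0-5 | J5 5-6 | J2 6-11 | J6 11-13 | J4 13-18 | J3 18-21 | J1 21-26 | J4 26-28 | J1 28-30 |
Completion: J1=30  J2=11  J3=21  J4=28  J5=6  J6=13
Turnaround (C−A): J1=22  J2=9  J3=21  J4=23  J5=5  J6=9

8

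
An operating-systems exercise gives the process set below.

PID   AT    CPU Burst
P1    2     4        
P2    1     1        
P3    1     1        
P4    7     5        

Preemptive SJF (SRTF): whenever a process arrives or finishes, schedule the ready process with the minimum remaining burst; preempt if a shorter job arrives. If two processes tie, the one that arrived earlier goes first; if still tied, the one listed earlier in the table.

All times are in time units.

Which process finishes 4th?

Timeline: | idle 0-1 | P2 1-2 | P3 2-3 | P1 3-7 | P4 7-12 |
Completion: P1=7  P2=2  P3=3  P4=12
Turnaround (C−A): P1=5  P2=1  P3=2  P4=5
Finish order: P2 → P3 → P1 → P4

P4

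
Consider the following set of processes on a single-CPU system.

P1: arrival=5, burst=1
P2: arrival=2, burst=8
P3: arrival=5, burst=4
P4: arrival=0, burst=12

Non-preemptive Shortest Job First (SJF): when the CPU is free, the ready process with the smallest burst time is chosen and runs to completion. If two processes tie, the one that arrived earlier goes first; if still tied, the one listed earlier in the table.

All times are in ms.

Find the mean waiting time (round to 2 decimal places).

7.50

Gantt: | P4 0-12 | P1 12-13 | P3 13-17 | P2 17-25 |
Completion: P1=13  P2=25  P3=17  P4=12
Turnaround (C−A): P1=8  P2=23  P3=12  P4=12
Waiting times: P1=7, P2=15, P3=8, P4=0
Average waiting = (7+15+8+0) / 4 = 30/4 = 7.50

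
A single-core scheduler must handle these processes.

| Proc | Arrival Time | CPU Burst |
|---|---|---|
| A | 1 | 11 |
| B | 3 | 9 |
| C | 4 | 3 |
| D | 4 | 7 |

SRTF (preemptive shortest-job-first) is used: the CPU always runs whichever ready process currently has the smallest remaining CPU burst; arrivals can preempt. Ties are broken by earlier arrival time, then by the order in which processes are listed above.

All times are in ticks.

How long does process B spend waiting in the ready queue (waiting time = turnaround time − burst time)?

19

Gantt: | idle 0-1 | A 1-4 | C 4-7 | D 7-14 | A 14-22 | B 22-31 |
Completion: A=22  B=31  C=7  D=14
Turnaround (C−A): A=21  B=28  C=3  D=10
Waiting(B) = turnaround − burst = 28 − 9 = 19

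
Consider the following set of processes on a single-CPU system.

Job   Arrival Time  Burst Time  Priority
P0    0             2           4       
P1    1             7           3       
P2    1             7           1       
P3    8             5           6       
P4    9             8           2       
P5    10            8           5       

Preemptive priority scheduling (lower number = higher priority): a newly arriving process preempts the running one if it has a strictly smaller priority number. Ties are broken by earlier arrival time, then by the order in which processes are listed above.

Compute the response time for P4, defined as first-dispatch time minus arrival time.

Gantt: | P0 0-1 | P2 1-8 | P1 8-9 | P4 9-17 | P1 17-23 | P0 23-24 | P5 24-32 | P3 32-37 |
Completion: P0=24  P1=23  P2=8  P3=37  P4=17  P5=32
Response(P4) = first start − arrival = 9 − 9 = 0

0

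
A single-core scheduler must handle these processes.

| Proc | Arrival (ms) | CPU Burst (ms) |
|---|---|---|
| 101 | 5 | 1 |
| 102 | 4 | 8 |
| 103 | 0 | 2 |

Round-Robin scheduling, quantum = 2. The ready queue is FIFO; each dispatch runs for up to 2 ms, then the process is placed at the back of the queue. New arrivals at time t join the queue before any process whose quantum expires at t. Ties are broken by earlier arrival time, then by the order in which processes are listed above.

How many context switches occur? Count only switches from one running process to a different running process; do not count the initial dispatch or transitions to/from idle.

Schedule: | 103 0-2 | idle 2-4 | 102 4-6 | 101 6-7 | 102 7-13 |
Completion: 101=7  102=13  103=2
Turnaround (C−A): 101=2  102=9  103=2

2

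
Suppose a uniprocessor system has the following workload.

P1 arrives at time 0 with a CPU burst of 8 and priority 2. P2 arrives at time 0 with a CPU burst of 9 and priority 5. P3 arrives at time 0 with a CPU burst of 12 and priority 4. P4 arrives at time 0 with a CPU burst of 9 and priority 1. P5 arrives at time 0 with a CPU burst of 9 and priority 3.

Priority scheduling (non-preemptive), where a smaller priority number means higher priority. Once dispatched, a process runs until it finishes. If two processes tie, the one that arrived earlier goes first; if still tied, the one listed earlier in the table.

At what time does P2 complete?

Timeline: | P4 0-9 | P1 9-17 | P5 17-26 | P3 26-38 | P2 38-47 |
Completion: P1=17  P2=47  P3=38  P4=9  P5=26
Turnaround (C−A): P1=17  P2=47  P3=38  P4=9  P5=26

47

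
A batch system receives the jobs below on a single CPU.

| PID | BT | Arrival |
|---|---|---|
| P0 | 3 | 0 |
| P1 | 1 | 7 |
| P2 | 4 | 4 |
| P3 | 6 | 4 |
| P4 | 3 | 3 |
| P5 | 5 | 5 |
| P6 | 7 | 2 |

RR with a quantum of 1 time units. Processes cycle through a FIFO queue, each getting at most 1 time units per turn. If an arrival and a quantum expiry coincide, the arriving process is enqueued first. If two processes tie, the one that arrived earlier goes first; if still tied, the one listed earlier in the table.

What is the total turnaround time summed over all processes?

113

Timeline: | P0 0-2 | P6 2-3 | P0 3-4 | P4 4-5 | P6 5-6 | P2 6-7 | P3 7-8 | P5 8-9 | P4 9-10 | P6 10-11 | P1 11-12 | P2 12-13 | P3 13-14 | P5 14-15 | P4 15-16 | P6 16-17 | P2 17-18 | P3 18-19 | P5 19-20 | P6 20-21 | P2 21-22 | P3 22-23 | P5 23-24 | P6 24-25 | P3 25-26 | P5 26-27 | P6 27-28 | P3 28-29 |
Completion: P0=4  P1=12  P2=22  P3=29  P4=16  P5=27  P6=28
Turnaround (C−A): P0=4  P1=5  P2=18  P3=25  P4=13  P5=22  P6=26
Turnaround = completion − arrival: P0=4, P1=5, P2=18, P3=25, P4=13, P5=22, P6=26
Total turnaround = 4 + 5 + 18 + 25 + 13 + 22 + 26 = 113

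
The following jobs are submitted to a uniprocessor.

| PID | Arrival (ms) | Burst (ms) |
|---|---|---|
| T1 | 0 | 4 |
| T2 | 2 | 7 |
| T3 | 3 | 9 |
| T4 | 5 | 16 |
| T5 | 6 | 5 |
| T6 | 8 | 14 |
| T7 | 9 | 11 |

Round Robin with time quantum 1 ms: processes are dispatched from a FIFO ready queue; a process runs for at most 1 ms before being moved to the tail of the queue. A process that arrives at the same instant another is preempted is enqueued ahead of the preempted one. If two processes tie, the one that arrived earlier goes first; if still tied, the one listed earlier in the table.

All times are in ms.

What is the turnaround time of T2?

33

Schedule: | T1 0-2 | T2 2-3 | T1 3-4 | T3 4-5 | T2 5-6 | T1 6-7 | T4 7-8 | T3 8-9 | T5 9-10 | T2 10-11 | T6 11-12 | T4 12-13 | T7 13-14 | T3 14-15 | T5 15-16 | T2 16-17 | T6 17-18 | T4 18-19 | T7 19-20 | T3 20-21 | T5 21-22 | T2 22-23 | T6 23-24 | T4 24-25 | T7 25-26 | T3 26-27 | T5 27-28 | T2 28-29 | T6 29-30 | T4 30-31 | T7 31-32 | T3 32-33 | T5 33-34 | T2 34-35 | T6 35-36 | T4 36-37 | T7 37-38 | T3 38-39 | T6 39-40 | T4 40-41 | T7 41-42 | T3 42-43 | T6 43-44 | T4 44-45 | T7 45-46 | T3 46-47 | T6 47-48 | T4 48-49 | T7 49-50 | T6 50-51 | T4 51-52 | T7 52-53 | T6 53-54 | T4 54-55 | T7 55-56 | T6 56-57 | T4 57-58 | T7 58-59 | T6 59-60 | T4 60-61 | T6 61-62 | T4 62-63 | T6 63-64 | T4 64-66 |
Completion: T1=7  T2=35  T3=47  T4=66  T5=34  T6=64  T7=59
Turnaround (C−A): T1=7  T2=33  T3=44  T4=61  T5=28  T6=56  T7=50
Turnaround(T2) = completion − arrival = 35 − 2 = 33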